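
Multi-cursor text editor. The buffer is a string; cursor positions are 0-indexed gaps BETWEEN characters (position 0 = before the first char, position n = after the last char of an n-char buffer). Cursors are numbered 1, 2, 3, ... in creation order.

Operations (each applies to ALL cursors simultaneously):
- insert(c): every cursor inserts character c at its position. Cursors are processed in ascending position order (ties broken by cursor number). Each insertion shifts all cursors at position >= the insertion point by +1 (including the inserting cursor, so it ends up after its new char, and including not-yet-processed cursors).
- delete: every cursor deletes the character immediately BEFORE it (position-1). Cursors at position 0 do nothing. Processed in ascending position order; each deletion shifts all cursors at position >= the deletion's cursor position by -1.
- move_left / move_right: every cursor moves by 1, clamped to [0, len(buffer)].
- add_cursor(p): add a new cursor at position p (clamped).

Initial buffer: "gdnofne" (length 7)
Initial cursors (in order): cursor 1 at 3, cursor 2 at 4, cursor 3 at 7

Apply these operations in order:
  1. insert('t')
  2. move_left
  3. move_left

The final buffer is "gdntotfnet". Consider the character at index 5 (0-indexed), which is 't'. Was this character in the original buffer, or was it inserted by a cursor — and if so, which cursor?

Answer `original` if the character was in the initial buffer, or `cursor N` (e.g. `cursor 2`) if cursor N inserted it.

After op 1 (insert('t')): buffer="gdntotfnet" (len 10), cursors c1@4 c2@6 c3@10, authorship ...1.2...3
After op 2 (move_left): buffer="gdntotfnet" (len 10), cursors c1@3 c2@5 c3@9, authorship ...1.2...3
After op 3 (move_left): buffer="gdntotfnet" (len 10), cursors c1@2 c2@4 c3@8, authorship ...1.2...3
Authorship (.=original, N=cursor N): . . . 1 . 2 . . . 3
Index 5: author = 2

Answer: cursor 2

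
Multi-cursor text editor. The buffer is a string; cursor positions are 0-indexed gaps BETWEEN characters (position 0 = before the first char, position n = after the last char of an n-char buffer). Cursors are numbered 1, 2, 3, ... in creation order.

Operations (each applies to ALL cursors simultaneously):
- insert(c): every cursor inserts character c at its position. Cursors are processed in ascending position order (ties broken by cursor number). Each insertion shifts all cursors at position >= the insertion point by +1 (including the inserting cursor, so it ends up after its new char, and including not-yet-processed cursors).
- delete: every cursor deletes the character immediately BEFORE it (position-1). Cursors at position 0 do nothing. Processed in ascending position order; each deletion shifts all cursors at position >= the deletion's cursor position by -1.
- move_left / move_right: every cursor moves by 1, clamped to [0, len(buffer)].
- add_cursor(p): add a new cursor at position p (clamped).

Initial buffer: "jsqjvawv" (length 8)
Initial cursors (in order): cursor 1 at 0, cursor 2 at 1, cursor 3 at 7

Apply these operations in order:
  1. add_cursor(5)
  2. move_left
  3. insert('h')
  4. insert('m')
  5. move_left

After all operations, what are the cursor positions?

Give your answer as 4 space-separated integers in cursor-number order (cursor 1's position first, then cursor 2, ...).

After op 1 (add_cursor(5)): buffer="jsqjvawv" (len 8), cursors c1@0 c2@1 c4@5 c3@7, authorship ........
After op 2 (move_left): buffer="jsqjvawv" (len 8), cursors c1@0 c2@0 c4@4 c3@6, authorship ........
After op 3 (insert('h')): buffer="hhjsqjhvahwv" (len 12), cursors c1@2 c2@2 c4@7 c3@10, authorship 12....4..3..
After op 4 (insert('m')): buffer="hhmmjsqjhmvahmwv" (len 16), cursors c1@4 c2@4 c4@10 c3@14, authorship 1212....44..33..
After op 5 (move_left): buffer="hhmmjsqjhmvahmwv" (len 16), cursors c1@3 c2@3 c4@9 c3@13, authorship 1212....44..33..

Answer: 3 3 13 9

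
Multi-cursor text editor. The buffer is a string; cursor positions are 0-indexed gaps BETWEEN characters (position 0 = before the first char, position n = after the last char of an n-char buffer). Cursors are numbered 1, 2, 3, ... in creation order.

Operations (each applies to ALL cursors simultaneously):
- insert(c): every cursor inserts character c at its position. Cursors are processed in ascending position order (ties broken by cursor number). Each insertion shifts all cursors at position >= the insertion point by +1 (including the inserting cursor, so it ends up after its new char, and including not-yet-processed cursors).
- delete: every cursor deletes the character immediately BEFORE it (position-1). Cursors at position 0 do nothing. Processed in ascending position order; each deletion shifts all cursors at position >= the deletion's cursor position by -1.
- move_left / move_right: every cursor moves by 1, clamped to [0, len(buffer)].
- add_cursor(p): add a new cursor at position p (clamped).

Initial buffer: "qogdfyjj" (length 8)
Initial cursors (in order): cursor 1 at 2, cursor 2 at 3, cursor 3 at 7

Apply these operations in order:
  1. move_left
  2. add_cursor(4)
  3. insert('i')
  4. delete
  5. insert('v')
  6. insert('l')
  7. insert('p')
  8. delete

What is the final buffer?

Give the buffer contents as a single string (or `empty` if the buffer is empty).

After op 1 (move_left): buffer="qogdfyjj" (len 8), cursors c1@1 c2@2 c3@6, authorship ........
After op 2 (add_cursor(4)): buffer="qogdfyjj" (len 8), cursors c1@1 c2@2 c4@4 c3@6, authorship ........
After op 3 (insert('i')): buffer="qioigdifyijj" (len 12), cursors c1@2 c2@4 c4@7 c3@10, authorship .1.2..4..3..
After op 4 (delete): buffer="qogdfyjj" (len 8), cursors c1@1 c2@2 c4@4 c3@6, authorship ........
After op 5 (insert('v')): buffer="qvovgdvfyvjj" (len 12), cursors c1@2 c2@4 c4@7 c3@10, authorship .1.2..4..3..
After op 6 (insert('l')): buffer="qvlovlgdvlfyvljj" (len 16), cursors c1@3 c2@6 c4@10 c3@14, authorship .11.22..44..33..
After op 7 (insert('p')): buffer="qvlpovlpgdvlpfyvlpjj" (len 20), cursors c1@4 c2@8 c4@13 c3@18, authorship .111.222..444..333..
After op 8 (delete): buffer="qvlovlgdvlfyvljj" (len 16), cursors c1@3 c2@6 c4@10 c3@14, authorship .11.22..44..33..

Answer: qvlovlgdvlfyvljj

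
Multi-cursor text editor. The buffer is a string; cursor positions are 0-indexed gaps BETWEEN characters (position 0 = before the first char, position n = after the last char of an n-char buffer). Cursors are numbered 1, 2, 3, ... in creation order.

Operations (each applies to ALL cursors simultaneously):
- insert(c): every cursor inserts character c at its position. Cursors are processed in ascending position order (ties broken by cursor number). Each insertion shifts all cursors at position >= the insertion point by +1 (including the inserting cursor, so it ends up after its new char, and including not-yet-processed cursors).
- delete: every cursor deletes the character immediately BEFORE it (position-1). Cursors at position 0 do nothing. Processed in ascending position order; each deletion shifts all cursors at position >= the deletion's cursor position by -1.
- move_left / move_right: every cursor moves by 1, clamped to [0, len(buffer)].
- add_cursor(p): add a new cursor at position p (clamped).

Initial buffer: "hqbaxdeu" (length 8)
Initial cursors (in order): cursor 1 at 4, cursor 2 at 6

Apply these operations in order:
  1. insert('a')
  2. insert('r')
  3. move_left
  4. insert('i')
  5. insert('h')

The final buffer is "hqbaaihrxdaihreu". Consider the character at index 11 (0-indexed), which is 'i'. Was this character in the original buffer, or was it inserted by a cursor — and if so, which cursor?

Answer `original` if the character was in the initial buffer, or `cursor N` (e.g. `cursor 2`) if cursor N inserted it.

Answer: cursor 2

Derivation:
After op 1 (insert('a')): buffer="hqbaaxdaeu" (len 10), cursors c1@5 c2@8, authorship ....1..2..
After op 2 (insert('r')): buffer="hqbaarxdareu" (len 12), cursors c1@6 c2@10, authorship ....11..22..
After op 3 (move_left): buffer="hqbaarxdareu" (len 12), cursors c1@5 c2@9, authorship ....11..22..
After op 4 (insert('i')): buffer="hqbaairxdaireu" (len 14), cursors c1@6 c2@11, authorship ....111..222..
After op 5 (insert('h')): buffer="hqbaaihrxdaihreu" (len 16), cursors c1@7 c2@13, authorship ....1111..2222..
Authorship (.=original, N=cursor N): . . . . 1 1 1 1 . . 2 2 2 2 . .
Index 11: author = 2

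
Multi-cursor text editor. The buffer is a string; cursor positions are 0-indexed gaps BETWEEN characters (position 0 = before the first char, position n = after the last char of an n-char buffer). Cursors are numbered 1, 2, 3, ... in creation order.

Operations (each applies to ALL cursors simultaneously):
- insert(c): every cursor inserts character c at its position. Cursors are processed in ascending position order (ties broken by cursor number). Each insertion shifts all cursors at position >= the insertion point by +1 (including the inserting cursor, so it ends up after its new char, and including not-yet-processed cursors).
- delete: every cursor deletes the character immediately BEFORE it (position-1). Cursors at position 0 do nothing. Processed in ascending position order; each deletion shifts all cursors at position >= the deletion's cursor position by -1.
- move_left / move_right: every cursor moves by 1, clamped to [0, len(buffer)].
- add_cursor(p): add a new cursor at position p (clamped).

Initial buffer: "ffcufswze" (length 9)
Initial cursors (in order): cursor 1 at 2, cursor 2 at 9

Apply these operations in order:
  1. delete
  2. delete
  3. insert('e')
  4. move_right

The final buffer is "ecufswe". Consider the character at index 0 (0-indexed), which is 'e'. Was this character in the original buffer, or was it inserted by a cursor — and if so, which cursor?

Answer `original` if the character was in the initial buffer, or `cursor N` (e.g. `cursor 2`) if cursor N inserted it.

Answer: cursor 1

Derivation:
After op 1 (delete): buffer="fcufswz" (len 7), cursors c1@1 c2@7, authorship .......
After op 2 (delete): buffer="cufsw" (len 5), cursors c1@0 c2@5, authorship .....
After op 3 (insert('e')): buffer="ecufswe" (len 7), cursors c1@1 c2@7, authorship 1.....2
After op 4 (move_right): buffer="ecufswe" (len 7), cursors c1@2 c2@7, authorship 1.....2
Authorship (.=original, N=cursor N): 1 . . . . . 2
Index 0: author = 1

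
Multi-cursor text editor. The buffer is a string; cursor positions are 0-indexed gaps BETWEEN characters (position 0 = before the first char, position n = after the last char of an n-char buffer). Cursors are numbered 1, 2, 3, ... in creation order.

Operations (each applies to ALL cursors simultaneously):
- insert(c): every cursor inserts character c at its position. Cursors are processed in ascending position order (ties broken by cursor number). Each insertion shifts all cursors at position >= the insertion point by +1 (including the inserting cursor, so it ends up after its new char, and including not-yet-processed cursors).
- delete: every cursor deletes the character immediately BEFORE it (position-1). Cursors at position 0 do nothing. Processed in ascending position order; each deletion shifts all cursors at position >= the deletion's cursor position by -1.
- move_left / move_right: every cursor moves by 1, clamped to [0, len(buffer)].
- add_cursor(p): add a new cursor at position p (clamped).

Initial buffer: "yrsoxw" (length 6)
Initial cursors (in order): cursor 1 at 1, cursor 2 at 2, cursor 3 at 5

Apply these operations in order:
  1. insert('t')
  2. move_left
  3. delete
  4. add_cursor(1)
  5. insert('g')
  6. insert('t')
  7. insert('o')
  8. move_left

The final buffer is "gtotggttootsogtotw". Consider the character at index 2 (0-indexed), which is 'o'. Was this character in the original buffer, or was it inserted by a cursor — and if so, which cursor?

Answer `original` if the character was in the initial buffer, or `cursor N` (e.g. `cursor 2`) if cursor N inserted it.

Answer: cursor 1

Derivation:
After op 1 (insert('t')): buffer="ytrtsoxtw" (len 9), cursors c1@2 c2@4 c3@8, authorship .1.2...3.
After op 2 (move_left): buffer="ytrtsoxtw" (len 9), cursors c1@1 c2@3 c3@7, authorship .1.2...3.
After op 3 (delete): buffer="ttsotw" (len 6), cursors c1@0 c2@1 c3@4, authorship 12..3.
After op 4 (add_cursor(1)): buffer="ttsotw" (len 6), cursors c1@0 c2@1 c4@1 c3@4, authorship 12..3.
After op 5 (insert('g')): buffer="gtggtsogtw" (len 10), cursors c1@1 c2@4 c4@4 c3@8, authorship 11242..33.
After op 6 (insert('t')): buffer="gttggtttsogttw" (len 14), cursors c1@2 c2@7 c4@7 c3@12, authorship 11124242..333.
After op 7 (insert('o')): buffer="gtotggttootsogtotw" (len 18), cursors c1@3 c2@10 c4@10 c3@16, authorship 11112424242..3333.
After op 8 (move_left): buffer="gtotggttootsogtotw" (len 18), cursors c1@2 c2@9 c4@9 c3@15, authorship 11112424242..3333.
Authorship (.=original, N=cursor N): 1 1 1 1 2 4 2 4 2 4 2 . . 3 3 3 3 .
Index 2: author = 1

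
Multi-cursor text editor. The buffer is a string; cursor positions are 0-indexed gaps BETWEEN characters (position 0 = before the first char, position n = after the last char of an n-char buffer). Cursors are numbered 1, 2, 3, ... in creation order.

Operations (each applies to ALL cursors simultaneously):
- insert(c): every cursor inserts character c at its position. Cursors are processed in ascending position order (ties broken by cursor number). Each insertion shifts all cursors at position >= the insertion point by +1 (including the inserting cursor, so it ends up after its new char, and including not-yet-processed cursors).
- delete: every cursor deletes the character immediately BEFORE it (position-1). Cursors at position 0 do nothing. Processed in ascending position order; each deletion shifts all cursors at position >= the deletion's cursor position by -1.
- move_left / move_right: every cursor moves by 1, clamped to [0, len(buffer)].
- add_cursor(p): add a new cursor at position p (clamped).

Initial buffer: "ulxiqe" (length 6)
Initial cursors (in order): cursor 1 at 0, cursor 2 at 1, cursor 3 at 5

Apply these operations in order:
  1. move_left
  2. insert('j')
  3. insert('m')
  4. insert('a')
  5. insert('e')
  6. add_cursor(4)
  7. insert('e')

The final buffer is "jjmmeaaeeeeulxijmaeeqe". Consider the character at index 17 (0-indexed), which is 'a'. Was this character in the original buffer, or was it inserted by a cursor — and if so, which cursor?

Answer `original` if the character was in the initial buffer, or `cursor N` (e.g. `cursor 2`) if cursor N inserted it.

After op 1 (move_left): buffer="ulxiqe" (len 6), cursors c1@0 c2@0 c3@4, authorship ......
After op 2 (insert('j')): buffer="jjulxijqe" (len 9), cursors c1@2 c2@2 c3@7, authorship 12....3..
After op 3 (insert('m')): buffer="jjmmulxijmqe" (len 12), cursors c1@4 c2@4 c3@10, authorship 1212....33..
After op 4 (insert('a')): buffer="jjmmaaulxijmaqe" (len 15), cursors c1@6 c2@6 c3@13, authorship 121212....333..
After op 5 (insert('e')): buffer="jjmmaaeeulxijmaeqe" (len 18), cursors c1@8 c2@8 c3@16, authorship 12121212....3333..
After op 6 (add_cursor(4)): buffer="jjmmaaeeulxijmaeqe" (len 18), cursors c4@4 c1@8 c2@8 c3@16, authorship 12121212....3333..
After op 7 (insert('e')): buffer="jjmmeaaeeeeulxijmaeeqe" (len 22), cursors c4@5 c1@11 c2@11 c3@20, authorship 12124121212....33333..
Authorship (.=original, N=cursor N): 1 2 1 2 4 1 2 1 2 1 2 . . . . 3 3 3 3 3 . .
Index 17: author = 3

Answer: cursor 3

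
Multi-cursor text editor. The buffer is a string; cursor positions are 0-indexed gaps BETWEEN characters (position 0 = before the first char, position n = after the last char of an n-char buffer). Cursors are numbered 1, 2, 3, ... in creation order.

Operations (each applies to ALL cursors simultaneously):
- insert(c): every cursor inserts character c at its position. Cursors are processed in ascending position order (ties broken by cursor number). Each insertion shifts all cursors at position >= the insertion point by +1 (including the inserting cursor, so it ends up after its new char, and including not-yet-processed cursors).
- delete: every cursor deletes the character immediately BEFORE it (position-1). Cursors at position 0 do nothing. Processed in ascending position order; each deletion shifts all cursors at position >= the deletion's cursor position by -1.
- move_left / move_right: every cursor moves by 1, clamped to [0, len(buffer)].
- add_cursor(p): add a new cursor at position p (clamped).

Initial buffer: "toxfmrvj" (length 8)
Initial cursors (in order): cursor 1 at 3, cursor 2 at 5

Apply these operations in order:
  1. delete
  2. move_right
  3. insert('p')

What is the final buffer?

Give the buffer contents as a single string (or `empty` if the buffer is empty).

After op 1 (delete): buffer="tofrvj" (len 6), cursors c1@2 c2@3, authorship ......
After op 2 (move_right): buffer="tofrvj" (len 6), cursors c1@3 c2@4, authorship ......
After op 3 (insert('p')): buffer="tofprpvj" (len 8), cursors c1@4 c2@6, authorship ...1.2..

Answer: tofprpvj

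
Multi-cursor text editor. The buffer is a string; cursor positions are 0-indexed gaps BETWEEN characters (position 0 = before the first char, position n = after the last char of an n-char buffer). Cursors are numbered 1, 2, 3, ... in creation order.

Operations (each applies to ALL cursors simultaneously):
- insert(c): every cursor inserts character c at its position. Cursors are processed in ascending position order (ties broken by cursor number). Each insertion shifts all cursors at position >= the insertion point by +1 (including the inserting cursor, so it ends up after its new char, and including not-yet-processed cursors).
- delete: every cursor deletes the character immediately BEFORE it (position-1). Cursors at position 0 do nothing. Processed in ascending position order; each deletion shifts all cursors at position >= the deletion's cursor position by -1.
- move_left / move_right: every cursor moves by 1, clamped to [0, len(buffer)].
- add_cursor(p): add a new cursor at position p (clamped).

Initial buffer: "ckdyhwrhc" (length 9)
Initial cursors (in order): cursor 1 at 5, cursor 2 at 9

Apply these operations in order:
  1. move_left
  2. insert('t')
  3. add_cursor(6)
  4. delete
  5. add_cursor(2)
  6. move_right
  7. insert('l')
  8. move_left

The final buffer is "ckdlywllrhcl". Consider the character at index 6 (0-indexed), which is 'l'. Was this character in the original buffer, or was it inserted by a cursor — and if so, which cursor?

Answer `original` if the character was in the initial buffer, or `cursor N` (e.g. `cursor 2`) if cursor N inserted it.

After op 1 (move_left): buffer="ckdyhwrhc" (len 9), cursors c1@4 c2@8, authorship .........
After op 2 (insert('t')): buffer="ckdythwrhtc" (len 11), cursors c1@5 c2@10, authorship ....1....2.
After op 3 (add_cursor(6)): buffer="ckdythwrhtc" (len 11), cursors c1@5 c3@6 c2@10, authorship ....1....2.
After op 4 (delete): buffer="ckdywrhc" (len 8), cursors c1@4 c3@4 c2@7, authorship ........
After op 5 (add_cursor(2)): buffer="ckdywrhc" (len 8), cursors c4@2 c1@4 c3@4 c2@7, authorship ........
After op 6 (move_right): buffer="ckdywrhc" (len 8), cursors c4@3 c1@5 c3@5 c2@8, authorship ........
After op 7 (insert('l')): buffer="ckdlywllrhcl" (len 12), cursors c4@4 c1@8 c3@8 c2@12, authorship ...4..13...2
After op 8 (move_left): buffer="ckdlywllrhcl" (len 12), cursors c4@3 c1@7 c3@7 c2@11, authorship ...4..13...2
Authorship (.=original, N=cursor N): . . . 4 . . 1 3 . . . 2
Index 6: author = 1

Answer: cursor 1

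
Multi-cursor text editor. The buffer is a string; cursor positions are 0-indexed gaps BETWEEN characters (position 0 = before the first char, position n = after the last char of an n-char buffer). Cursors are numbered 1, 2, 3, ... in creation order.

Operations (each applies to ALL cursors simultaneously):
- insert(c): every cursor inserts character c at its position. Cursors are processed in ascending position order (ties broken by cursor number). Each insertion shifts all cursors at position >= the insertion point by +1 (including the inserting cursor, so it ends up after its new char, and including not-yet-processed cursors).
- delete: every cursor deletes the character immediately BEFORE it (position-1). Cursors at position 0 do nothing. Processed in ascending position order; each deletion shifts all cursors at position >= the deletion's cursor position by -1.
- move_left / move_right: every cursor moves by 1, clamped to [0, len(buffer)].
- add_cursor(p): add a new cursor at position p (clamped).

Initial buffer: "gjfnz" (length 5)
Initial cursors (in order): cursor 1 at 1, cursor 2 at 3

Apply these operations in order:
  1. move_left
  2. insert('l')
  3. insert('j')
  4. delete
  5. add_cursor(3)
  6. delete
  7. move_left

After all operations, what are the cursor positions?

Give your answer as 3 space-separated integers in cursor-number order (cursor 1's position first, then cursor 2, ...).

Answer: 0 0 0

Derivation:
After op 1 (move_left): buffer="gjfnz" (len 5), cursors c1@0 c2@2, authorship .....
After op 2 (insert('l')): buffer="lgjlfnz" (len 7), cursors c1@1 c2@4, authorship 1..2...
After op 3 (insert('j')): buffer="ljgjljfnz" (len 9), cursors c1@2 c2@6, authorship 11..22...
After op 4 (delete): buffer="lgjlfnz" (len 7), cursors c1@1 c2@4, authorship 1..2...
After op 5 (add_cursor(3)): buffer="lgjlfnz" (len 7), cursors c1@1 c3@3 c2@4, authorship 1..2...
After op 6 (delete): buffer="gfnz" (len 4), cursors c1@0 c2@1 c3@1, authorship ....
After op 7 (move_left): buffer="gfnz" (len 4), cursors c1@0 c2@0 c3@0, authorship ....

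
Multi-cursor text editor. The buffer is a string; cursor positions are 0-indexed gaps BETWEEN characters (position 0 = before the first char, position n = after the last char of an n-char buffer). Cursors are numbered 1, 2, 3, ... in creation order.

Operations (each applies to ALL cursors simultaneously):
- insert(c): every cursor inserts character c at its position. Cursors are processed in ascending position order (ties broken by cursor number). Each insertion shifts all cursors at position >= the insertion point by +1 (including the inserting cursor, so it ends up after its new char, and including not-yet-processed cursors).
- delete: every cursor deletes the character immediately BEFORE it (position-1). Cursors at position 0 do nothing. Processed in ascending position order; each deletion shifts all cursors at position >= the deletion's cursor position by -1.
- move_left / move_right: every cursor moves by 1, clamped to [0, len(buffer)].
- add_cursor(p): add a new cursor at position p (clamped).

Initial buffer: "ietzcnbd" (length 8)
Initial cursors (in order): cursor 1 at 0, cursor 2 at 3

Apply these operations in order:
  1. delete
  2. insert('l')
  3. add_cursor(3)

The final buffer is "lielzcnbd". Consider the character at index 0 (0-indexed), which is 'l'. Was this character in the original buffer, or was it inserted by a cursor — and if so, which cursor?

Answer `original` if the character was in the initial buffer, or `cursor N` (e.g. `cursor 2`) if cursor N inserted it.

Answer: cursor 1

Derivation:
After op 1 (delete): buffer="iezcnbd" (len 7), cursors c1@0 c2@2, authorship .......
After op 2 (insert('l')): buffer="lielzcnbd" (len 9), cursors c1@1 c2@4, authorship 1..2.....
After op 3 (add_cursor(3)): buffer="lielzcnbd" (len 9), cursors c1@1 c3@3 c2@4, authorship 1..2.....
Authorship (.=original, N=cursor N): 1 . . 2 . . . . .
Index 0: author = 1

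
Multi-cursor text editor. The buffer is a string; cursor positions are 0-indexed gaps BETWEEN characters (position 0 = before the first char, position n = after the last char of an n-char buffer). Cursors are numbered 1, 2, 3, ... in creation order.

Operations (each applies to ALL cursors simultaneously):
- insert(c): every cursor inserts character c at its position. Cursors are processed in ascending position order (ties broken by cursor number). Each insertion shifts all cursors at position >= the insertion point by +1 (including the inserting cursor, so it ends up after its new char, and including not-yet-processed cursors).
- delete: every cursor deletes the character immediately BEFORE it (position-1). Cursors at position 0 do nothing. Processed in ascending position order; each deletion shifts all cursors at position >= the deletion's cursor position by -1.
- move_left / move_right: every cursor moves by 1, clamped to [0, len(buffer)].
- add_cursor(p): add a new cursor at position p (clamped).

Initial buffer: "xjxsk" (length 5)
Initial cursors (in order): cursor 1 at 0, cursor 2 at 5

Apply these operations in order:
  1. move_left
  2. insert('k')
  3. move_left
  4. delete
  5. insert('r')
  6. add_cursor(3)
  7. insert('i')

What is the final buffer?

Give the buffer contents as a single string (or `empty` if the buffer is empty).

Answer: rikxijxrikk

Derivation:
After op 1 (move_left): buffer="xjxsk" (len 5), cursors c1@0 c2@4, authorship .....
After op 2 (insert('k')): buffer="kxjxskk" (len 7), cursors c1@1 c2@6, authorship 1....2.
After op 3 (move_left): buffer="kxjxskk" (len 7), cursors c1@0 c2@5, authorship 1....2.
After op 4 (delete): buffer="kxjxkk" (len 6), cursors c1@0 c2@4, authorship 1...2.
After op 5 (insert('r')): buffer="rkxjxrkk" (len 8), cursors c1@1 c2@6, authorship 11...22.
After op 6 (add_cursor(3)): buffer="rkxjxrkk" (len 8), cursors c1@1 c3@3 c2@6, authorship 11...22.
After op 7 (insert('i')): buffer="rikxijxrikk" (len 11), cursors c1@2 c3@5 c2@9, authorship 111.3..222.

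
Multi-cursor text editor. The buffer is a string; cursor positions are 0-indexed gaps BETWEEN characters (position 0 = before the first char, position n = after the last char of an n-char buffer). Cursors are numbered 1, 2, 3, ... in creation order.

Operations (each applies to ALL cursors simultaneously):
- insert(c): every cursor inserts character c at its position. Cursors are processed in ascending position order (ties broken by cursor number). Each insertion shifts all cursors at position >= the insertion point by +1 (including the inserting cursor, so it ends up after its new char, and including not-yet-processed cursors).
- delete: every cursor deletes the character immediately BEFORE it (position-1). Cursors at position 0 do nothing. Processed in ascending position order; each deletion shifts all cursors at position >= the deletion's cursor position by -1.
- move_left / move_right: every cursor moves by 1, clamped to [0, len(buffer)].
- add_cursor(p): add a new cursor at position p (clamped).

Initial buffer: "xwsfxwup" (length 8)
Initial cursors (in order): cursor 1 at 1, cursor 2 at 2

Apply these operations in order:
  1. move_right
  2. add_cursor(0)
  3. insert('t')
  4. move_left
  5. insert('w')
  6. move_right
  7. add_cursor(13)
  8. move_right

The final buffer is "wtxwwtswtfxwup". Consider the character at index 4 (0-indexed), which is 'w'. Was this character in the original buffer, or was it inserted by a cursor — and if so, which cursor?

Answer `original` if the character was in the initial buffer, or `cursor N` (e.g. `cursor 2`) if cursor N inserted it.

After op 1 (move_right): buffer="xwsfxwup" (len 8), cursors c1@2 c2@3, authorship ........
After op 2 (add_cursor(0)): buffer="xwsfxwup" (len 8), cursors c3@0 c1@2 c2@3, authorship ........
After op 3 (insert('t')): buffer="txwtstfxwup" (len 11), cursors c3@1 c1@4 c2@6, authorship 3..1.2.....
After op 4 (move_left): buffer="txwtstfxwup" (len 11), cursors c3@0 c1@3 c2@5, authorship 3..1.2.....
After op 5 (insert('w')): buffer="wtxwwtswtfxwup" (len 14), cursors c3@1 c1@5 c2@8, authorship 33..11.22.....
After op 6 (move_right): buffer="wtxwwtswtfxwup" (len 14), cursors c3@2 c1@6 c2@9, authorship 33..11.22.....
After op 7 (add_cursor(13)): buffer="wtxwwtswtfxwup" (len 14), cursors c3@2 c1@6 c2@9 c4@13, authorship 33..11.22.....
After op 8 (move_right): buffer="wtxwwtswtfxwup" (len 14), cursors c3@3 c1@7 c2@10 c4@14, authorship 33..11.22.....
Authorship (.=original, N=cursor N): 3 3 . . 1 1 . 2 2 . . . . .
Index 4: author = 1

Answer: cursor 1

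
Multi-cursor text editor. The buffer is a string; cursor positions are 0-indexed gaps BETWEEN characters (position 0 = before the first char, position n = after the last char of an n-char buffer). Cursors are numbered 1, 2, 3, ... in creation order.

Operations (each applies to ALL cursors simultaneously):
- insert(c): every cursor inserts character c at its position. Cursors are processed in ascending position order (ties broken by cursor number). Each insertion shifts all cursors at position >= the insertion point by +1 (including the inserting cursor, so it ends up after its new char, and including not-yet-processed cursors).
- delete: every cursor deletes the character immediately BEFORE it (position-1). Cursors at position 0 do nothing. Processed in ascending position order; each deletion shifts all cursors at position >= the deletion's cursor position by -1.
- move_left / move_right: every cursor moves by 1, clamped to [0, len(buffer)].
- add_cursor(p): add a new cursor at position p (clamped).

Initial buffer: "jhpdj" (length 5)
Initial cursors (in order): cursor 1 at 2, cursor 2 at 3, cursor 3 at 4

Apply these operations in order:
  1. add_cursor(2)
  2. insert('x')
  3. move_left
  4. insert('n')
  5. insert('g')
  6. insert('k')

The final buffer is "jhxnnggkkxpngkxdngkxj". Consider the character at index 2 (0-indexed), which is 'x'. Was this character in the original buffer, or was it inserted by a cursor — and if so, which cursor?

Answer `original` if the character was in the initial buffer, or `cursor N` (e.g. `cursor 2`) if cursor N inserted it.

Answer: cursor 1

Derivation:
After op 1 (add_cursor(2)): buffer="jhpdj" (len 5), cursors c1@2 c4@2 c2@3 c3@4, authorship .....
After op 2 (insert('x')): buffer="jhxxpxdxj" (len 9), cursors c1@4 c4@4 c2@6 c3@8, authorship ..14.2.3.
After op 3 (move_left): buffer="jhxxpxdxj" (len 9), cursors c1@3 c4@3 c2@5 c3@7, authorship ..14.2.3.
After op 4 (insert('n')): buffer="jhxnnxpnxdnxj" (len 13), cursors c1@5 c4@5 c2@8 c3@11, authorship ..1144.22.33.
After op 5 (insert('g')): buffer="jhxnnggxpngxdngxj" (len 17), cursors c1@7 c4@7 c2@11 c3@15, authorship ..114144.222.333.
After op 6 (insert('k')): buffer="jhxnnggkkxpngkxdngkxj" (len 21), cursors c1@9 c4@9 c2@14 c3@19, authorship ..11414144.2222.3333.
Authorship (.=original, N=cursor N): . . 1 1 4 1 4 1 4 4 . 2 2 2 2 . 3 3 3 3 .
Index 2: author = 1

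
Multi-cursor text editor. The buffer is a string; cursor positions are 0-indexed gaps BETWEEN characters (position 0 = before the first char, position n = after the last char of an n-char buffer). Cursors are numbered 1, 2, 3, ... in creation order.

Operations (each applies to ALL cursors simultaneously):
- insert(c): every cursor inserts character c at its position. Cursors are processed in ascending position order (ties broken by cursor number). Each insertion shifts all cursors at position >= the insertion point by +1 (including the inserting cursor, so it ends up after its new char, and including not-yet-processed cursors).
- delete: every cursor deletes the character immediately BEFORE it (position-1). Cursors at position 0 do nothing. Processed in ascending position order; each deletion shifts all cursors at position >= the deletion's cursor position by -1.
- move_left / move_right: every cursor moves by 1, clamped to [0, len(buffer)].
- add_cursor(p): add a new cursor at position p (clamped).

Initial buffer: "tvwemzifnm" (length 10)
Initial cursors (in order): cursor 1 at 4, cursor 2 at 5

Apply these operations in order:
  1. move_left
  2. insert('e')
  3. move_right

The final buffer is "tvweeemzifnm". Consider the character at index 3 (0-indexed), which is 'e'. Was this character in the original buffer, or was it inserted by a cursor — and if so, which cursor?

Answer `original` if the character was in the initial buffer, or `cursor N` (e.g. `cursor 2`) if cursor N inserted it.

Answer: cursor 1

Derivation:
After op 1 (move_left): buffer="tvwemzifnm" (len 10), cursors c1@3 c2@4, authorship ..........
After op 2 (insert('e')): buffer="tvweeemzifnm" (len 12), cursors c1@4 c2@6, authorship ...1.2......
After op 3 (move_right): buffer="tvweeemzifnm" (len 12), cursors c1@5 c2@7, authorship ...1.2......
Authorship (.=original, N=cursor N): . . . 1 . 2 . . . . . .
Index 3: author = 1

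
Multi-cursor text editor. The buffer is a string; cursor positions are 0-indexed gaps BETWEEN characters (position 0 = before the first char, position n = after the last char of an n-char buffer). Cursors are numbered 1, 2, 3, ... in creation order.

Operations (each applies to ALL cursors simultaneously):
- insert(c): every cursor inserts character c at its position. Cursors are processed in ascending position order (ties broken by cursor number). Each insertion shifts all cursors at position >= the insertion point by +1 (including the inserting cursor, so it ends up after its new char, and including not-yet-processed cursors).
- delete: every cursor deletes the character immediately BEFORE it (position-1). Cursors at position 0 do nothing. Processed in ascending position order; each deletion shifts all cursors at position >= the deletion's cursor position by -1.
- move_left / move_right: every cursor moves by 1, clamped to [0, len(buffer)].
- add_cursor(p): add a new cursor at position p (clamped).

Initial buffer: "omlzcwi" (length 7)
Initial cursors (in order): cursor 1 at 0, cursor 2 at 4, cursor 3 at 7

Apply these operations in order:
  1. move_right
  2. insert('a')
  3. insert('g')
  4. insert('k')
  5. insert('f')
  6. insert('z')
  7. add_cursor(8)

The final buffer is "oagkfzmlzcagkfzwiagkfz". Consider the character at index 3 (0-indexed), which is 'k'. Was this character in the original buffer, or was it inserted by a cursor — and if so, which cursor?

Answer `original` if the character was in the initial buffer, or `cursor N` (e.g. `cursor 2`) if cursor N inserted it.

Answer: cursor 1

Derivation:
After op 1 (move_right): buffer="omlzcwi" (len 7), cursors c1@1 c2@5 c3@7, authorship .......
After op 2 (insert('a')): buffer="oamlzcawia" (len 10), cursors c1@2 c2@7 c3@10, authorship .1....2..3
After op 3 (insert('g')): buffer="oagmlzcagwiag" (len 13), cursors c1@3 c2@9 c3@13, authorship .11....22..33
After op 4 (insert('k')): buffer="oagkmlzcagkwiagk" (len 16), cursors c1@4 c2@11 c3@16, authorship .111....222..333
After op 5 (insert('f')): buffer="oagkfmlzcagkfwiagkf" (len 19), cursors c1@5 c2@13 c3@19, authorship .1111....2222..3333
After op 6 (insert('z')): buffer="oagkfzmlzcagkfzwiagkfz" (len 22), cursors c1@6 c2@15 c3@22, authorship .11111....22222..33333
After op 7 (add_cursor(8)): buffer="oagkfzmlzcagkfzwiagkfz" (len 22), cursors c1@6 c4@8 c2@15 c3@22, authorship .11111....22222..33333
Authorship (.=original, N=cursor N): . 1 1 1 1 1 . . . . 2 2 2 2 2 . . 3 3 3 3 3
Index 3: author = 1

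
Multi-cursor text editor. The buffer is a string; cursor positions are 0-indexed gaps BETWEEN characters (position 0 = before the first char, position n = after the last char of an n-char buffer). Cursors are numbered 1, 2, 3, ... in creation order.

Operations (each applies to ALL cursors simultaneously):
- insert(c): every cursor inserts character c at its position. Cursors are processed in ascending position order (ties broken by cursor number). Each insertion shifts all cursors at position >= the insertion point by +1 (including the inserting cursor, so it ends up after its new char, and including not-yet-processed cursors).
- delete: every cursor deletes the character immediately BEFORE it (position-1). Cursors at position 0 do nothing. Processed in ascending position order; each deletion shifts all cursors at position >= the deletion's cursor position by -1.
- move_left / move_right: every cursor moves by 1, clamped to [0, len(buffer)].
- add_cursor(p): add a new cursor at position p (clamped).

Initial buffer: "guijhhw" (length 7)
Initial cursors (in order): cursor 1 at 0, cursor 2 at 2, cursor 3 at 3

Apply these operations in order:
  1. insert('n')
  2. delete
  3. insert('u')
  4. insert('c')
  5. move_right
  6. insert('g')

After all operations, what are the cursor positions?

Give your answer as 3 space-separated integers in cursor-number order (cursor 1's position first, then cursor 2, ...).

Answer: 4 9 13

Derivation:
After op 1 (insert('n')): buffer="nguninjhhw" (len 10), cursors c1@1 c2@4 c3@6, authorship 1..2.3....
After op 2 (delete): buffer="guijhhw" (len 7), cursors c1@0 c2@2 c3@3, authorship .......
After op 3 (insert('u')): buffer="uguuiujhhw" (len 10), cursors c1@1 c2@4 c3@6, authorship 1..2.3....
After op 4 (insert('c')): buffer="ucguuciucjhhw" (len 13), cursors c1@2 c2@6 c3@9, authorship 11..22.33....
After op 5 (move_right): buffer="ucguuciucjhhw" (len 13), cursors c1@3 c2@7 c3@10, authorship 11..22.33....
After op 6 (insert('g')): buffer="ucgguucigucjghhw" (len 16), cursors c1@4 c2@9 c3@13, authorship 11.1.22.233.3...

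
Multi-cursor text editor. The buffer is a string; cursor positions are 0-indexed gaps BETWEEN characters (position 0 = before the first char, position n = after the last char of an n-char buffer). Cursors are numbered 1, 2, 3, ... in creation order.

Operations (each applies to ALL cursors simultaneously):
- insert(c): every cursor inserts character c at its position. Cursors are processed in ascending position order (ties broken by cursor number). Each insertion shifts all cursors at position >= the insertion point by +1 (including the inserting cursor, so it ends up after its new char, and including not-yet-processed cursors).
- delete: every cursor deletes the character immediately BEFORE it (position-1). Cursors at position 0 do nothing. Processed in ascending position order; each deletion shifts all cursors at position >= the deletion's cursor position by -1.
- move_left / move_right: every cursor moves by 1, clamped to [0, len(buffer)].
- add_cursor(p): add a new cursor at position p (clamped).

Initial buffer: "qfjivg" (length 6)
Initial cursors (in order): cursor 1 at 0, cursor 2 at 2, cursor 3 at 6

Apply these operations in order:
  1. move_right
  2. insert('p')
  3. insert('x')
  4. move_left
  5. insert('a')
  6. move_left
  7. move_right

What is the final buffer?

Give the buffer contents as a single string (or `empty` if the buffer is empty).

Answer: qpaxfjpaxivgpax

Derivation:
After op 1 (move_right): buffer="qfjivg" (len 6), cursors c1@1 c2@3 c3@6, authorship ......
After op 2 (insert('p')): buffer="qpfjpivgp" (len 9), cursors c1@2 c2@5 c3@9, authorship .1..2...3
After op 3 (insert('x')): buffer="qpxfjpxivgpx" (len 12), cursors c1@3 c2@7 c3@12, authorship .11..22...33
After op 4 (move_left): buffer="qpxfjpxivgpx" (len 12), cursors c1@2 c2@6 c3@11, authorship .11..22...33
After op 5 (insert('a')): buffer="qpaxfjpaxivgpax" (len 15), cursors c1@3 c2@8 c3@14, authorship .111..222...333
After op 6 (move_left): buffer="qpaxfjpaxivgpax" (len 15), cursors c1@2 c2@7 c3@13, authorship .111..222...333
After op 7 (move_right): buffer="qpaxfjpaxivgpax" (len 15), cursors c1@3 c2@8 c3@14, authorship .111..222...333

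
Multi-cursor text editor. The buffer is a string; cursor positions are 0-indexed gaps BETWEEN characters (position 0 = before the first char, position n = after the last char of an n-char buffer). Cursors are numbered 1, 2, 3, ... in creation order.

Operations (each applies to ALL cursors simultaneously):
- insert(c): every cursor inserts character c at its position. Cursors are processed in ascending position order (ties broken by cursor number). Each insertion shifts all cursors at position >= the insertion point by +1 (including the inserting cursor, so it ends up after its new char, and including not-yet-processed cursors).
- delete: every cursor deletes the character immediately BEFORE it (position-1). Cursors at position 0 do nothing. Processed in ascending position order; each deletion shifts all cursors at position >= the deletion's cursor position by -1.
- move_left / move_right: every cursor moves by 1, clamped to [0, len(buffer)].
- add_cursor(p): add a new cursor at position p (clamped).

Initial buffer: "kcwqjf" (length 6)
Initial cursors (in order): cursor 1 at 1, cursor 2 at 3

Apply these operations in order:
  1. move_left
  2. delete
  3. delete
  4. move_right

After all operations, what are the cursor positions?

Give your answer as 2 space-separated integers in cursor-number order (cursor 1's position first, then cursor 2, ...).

After op 1 (move_left): buffer="kcwqjf" (len 6), cursors c1@0 c2@2, authorship ......
After op 2 (delete): buffer="kwqjf" (len 5), cursors c1@0 c2@1, authorship .....
After op 3 (delete): buffer="wqjf" (len 4), cursors c1@0 c2@0, authorship ....
After op 4 (move_right): buffer="wqjf" (len 4), cursors c1@1 c2@1, authorship ....

Answer: 1 1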